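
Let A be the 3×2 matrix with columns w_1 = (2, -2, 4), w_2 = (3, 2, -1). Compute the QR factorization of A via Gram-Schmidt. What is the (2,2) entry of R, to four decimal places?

w_1 = (2, -2, 4); ‖w_1‖ = 4.8990, so q_1 = (0.4082, -0.4082, 0.8165).
q_1·w_2 = 0.4082·3 + (-0.4082)·2 + 0.8165·(-1) = -0.4082.
u_2 = w_2 + 0.4082·q_1 = (3.1667, 1.8333, -0.6667).
r_{22} = ‖u_2‖ = 3.7193.

r_{22} = 3.7193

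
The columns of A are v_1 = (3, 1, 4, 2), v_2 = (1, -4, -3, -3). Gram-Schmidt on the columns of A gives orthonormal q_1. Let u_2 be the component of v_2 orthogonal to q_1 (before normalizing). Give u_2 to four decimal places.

v_1 = (3, 1, 4, 2); ‖v_1‖ = 5.4772, so q_1 = (0.5477, 0.1826, 0.7303, 0.3651).
q_1·v_2 = 0.5477·1 + 0.1826·(-4) + 0.7303·(-3) + 0.3651·(-3) = -3.4689.
u_2 = v_2 + 3.4689·q_1 = (2.9000, -3.3667, -0.4667, -1.7333).

u_2 = (2.9000, -3.3667, -0.4667, -1.7333)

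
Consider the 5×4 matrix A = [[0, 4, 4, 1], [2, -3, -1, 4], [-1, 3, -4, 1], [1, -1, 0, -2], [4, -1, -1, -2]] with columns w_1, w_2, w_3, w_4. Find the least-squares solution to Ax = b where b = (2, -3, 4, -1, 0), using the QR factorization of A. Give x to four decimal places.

e_1 = w_1/‖w_1‖ = (0, 2, -1, 1, 4)/4.6904 = (0.0000, 0.4264, -0.2132, 0.2132, 0.8528).
r_{12} = e_1·w_2 = -2.9848.
u_2 = w_2 + 2.9848·e_1 = (4.0000, -1.7273, 2.3636, -0.3636, 1.5455).
‖u_2‖ = 5.2049, so e_2 = (0.7685, -0.3319, 0.4541, -0.0699, 0.2969).
r_{13} = e_1·w_3 = -0.4264; r_{23} = e_2·w_3 = 1.2925.
u_3 = w_3 + 0.4264·e_1 − 1.2925·e_2 = (3.0067, -0.3893, -4.6779, 0.1812, -1.0201).
‖u_3‖ = 5.6699, so e_3 = (0.5303, -0.0687, -0.8250, 0.0320, -0.1799).
r_{14} = e_1·w_4 = -0.6396; r_{24} = e_2·w_4 = -0.5589; r_{34} = e_3·w_4 = -0.2734.
u_4 = w_4 + 0.6396·e_1 + 0.5589·e_2 + 0.2734·e_3 = (1.5745, 4.0685, 0.8919, -1.8939, -1.3378).
‖u_4‖ = 5.0203, so e_4 = (0.3136, 0.8104, 0.1776, -0.3773, -0.2665).
Qᵀb = (-2.3452, 4.4189, -2.0655, -0.7161).
Back-substitute: x_4 = -0.7161/5.0203 = -0.1426.
x_3 = (-2.0655 + 0.2734·(-0.1426))/5.6699 = -0.3712.
x_2 = (4.4189 − 1.2925·(-0.3712) + 0.5589·(-0.1426))/5.2049 = 0.9258.
x_1 = (-2.3452 + 2.9848·0.9258 + 0.4264·(-0.3712) + 0.6396·(-0.1426))/4.6904 = 0.0360.

x = (0.0360, 0.9258, -0.3712, -0.1426)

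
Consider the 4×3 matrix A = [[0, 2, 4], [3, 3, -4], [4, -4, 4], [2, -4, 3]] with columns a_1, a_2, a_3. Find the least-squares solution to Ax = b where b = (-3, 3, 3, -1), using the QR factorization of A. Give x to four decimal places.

a_1 = (0, 3, 4, 2); ‖a_1‖ = 5.3852, so e_1 = (0.0000, 0.5571, 0.7428, 0.3714).
e_1·a_2 = 0.0000·2 + 0.5571·3 + 0.7428·(-4) + 0.3714·(-4) = -2.7854.
u_2 = a_2 + 2.7854·e_1 = (2.0000, 4.5517, -1.9310, -2.9655).
‖u_2‖ = 6.1026, so e_2 = (0.3277, 0.7459, -0.3164, -0.4859).
e_1·a_3 = 0.0000·4 + 0.5571·(-4) + 0.7428·4 + 0.3714·3 = 1.8570; e_2·a_3 = 0.3277·4 + 0.7459·(-4) + (-0.3164)·4 + (-0.4859)·3 = -4.3961.
u_3 = a_3 − 1.8570·e_1 + 4.3961·e_2 = (5.4407, -1.7556, 1.2296, 0.1741).
‖u_3‖ = 5.8503, so e_3 = (0.9300, -0.3001, 0.2102, 0.0298).
Qᵀb = (3.5282, 0.7911, -3.0894).
Back-substitute: x_3 = -3.0894/5.8503 = -0.5281.
x_2 = (0.7911 + 4.3961·(-0.5281))/6.1026 = -0.2508.
x_1 = (3.5282 + 2.7854·(-0.2508) − 1.8570·(-0.5281))/5.3852 = 0.7076.

x = (0.7076, -0.2508, -0.5281)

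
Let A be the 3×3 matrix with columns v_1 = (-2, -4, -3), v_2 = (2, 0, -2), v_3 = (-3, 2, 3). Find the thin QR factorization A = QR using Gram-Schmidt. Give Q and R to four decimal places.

Q = [[-0.3714, 0.7625, -0.5298], [-0.7428, 0.0984, 0.6623], [-0.5571, -0.6395, -0.5298]], R = [[5.3852, 0.3714, -2.0426], [0.0000, 2.8039, -4.0091], [0.0000, 0.0000, 1.3245]]

q_1 = v_1/‖v_1‖ = (-2, -4, -3)/5.3852 = (-0.3714, -0.7428, -0.5571).
r_{12} = q_1·v_2 = 0.3714.
u_2 = v_2 − 0.3714·q_1 = (2.1379, 0.2759, -1.7931).
‖u_2‖ = 2.8039, so q_2 = (0.7625, 0.0984, -0.6395).
r_{13} = q_1·v_3 = -2.0426; r_{23} = q_2·v_3 = -4.0091.
u_3 = v_3 + 2.0426·q_1 + 4.0091·q_2 = (-0.7018, 0.8772, -0.7018).
‖u_3‖ = 1.3245, so q_3 = (-0.5298, 0.6623, -0.5298).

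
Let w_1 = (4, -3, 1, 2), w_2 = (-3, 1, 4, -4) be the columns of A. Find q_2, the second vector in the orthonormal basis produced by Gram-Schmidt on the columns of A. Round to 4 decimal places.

q_2 = (-0.0852, -0.1644, 0.8464, -0.4993)

w_1 = (4, -3, 1, 2); ‖w_1‖ = 5.4772, so q_1 = (0.7303, -0.5477, 0.1826, 0.3651).
q_1·w_2 = 0.7303·(-3) + (-0.5477)·1 + 0.1826·4 + 0.3651·(-4) = -3.4689.
u_2 = w_2 + 3.4689·q_1 = (-0.4667, -0.9000, 4.6333, -2.7333).
‖u_2‖ = 5.4742, so q_2 = (-0.0852, -0.1644, 0.8464, -0.4993).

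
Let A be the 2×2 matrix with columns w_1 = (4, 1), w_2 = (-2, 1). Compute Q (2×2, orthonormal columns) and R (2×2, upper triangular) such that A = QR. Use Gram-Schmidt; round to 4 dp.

w_1 = (4, 1); ‖w_1‖ = 4.1231, so e_1 = (0.9701, 0.2425).
e_1·w_2 = 0.9701·(-2) + 0.2425·1 = -1.6977.
u_2 = w_2 + 1.6977·e_1 = (-0.3529, 1.4118).
‖u_2‖ = 1.4552, so e_2 = (-0.2425, 0.9701).

Q = [[0.9701, -0.2425], [0.2425, 0.9701]], R = [[4.1231, -1.6977], [0.0000, 1.4552]]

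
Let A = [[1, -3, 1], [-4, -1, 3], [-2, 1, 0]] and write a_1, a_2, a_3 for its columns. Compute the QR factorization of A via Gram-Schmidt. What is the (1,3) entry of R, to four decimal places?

a_1 = (1, -4, -2); ‖a_1‖ = 4.5826, so e_1 = (0.2182, -0.8729, -0.4364).
r_{13} = e_1·a_3 = -2.4004.

r_{13} = -2.4004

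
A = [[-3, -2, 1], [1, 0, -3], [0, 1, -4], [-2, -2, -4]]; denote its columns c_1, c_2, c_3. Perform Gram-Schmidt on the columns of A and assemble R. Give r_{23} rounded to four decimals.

r_{23} = 0.4193

c_1 = (-3, 1, 0, -2); ‖c_1‖ = 3.7417, so q_1 = (-0.8018, 0.2673, 0.0000, -0.5345).
q_1·c_2 = (-0.8018)·(-2) + 0.2673·0 + 0.0000·1 + (-0.5345)·(-2) = 2.6726.
u_2 = c_2 − 2.6726·q_1 = (0.1429, -0.7143, 1.0000, -0.5714).
‖u_2‖ = 1.3628, so q_2 = (0.1048, -0.5241, 0.7338, -0.4193).
r_{23} = q_2·c_3 = 0.4193.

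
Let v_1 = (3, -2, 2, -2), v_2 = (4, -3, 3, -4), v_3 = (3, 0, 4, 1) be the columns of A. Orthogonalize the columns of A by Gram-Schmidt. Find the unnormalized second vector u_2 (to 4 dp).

u_2 = (-0.5714, 0.0476, -0.0476, -0.9524)

e_1 = v_1/‖v_1‖ = (3, -2, 2, -2)/4.5826 = (0.6547, -0.4364, 0.4364, -0.4364).
r_{12} = e_1·v_2 = 6.9830.
u_2 = v_2 − 6.9830·e_1 = (-0.5714, 0.0476, -0.0476, -0.9524).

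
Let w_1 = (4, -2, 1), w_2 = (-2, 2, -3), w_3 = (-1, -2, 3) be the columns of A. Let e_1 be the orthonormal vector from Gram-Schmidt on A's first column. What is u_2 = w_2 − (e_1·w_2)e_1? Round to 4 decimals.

u_2 = (0.8571, 0.5714, -2.2857)

w_1 = (4, -2, 1); ‖w_1‖ = 4.5826, so e_1 = (0.8729, -0.4364, 0.2182).
e_1·w_2 = 0.8729·(-2) + (-0.4364)·2 + 0.2182·(-3) = -3.2733.
u_2 = w_2 + 3.2733·e_1 = (0.8571, 0.5714, -2.2857).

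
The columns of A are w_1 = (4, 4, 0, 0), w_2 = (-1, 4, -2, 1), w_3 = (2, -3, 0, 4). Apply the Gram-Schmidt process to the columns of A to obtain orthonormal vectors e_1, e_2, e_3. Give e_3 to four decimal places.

w_1 = (4, 4, 0, 0); ‖w_1‖ = 5.6569, so e_1 = (0.7071, 0.7071, 0.0000, 0.0000).
e_1·w_2 = 0.7071·(-1) + 0.7071·4 + 0.0000·(-2) + 0.0000·1 = 2.1213.
u_2 = w_2 − 2.1213·e_1 = (-2.5000, 2.5000, -2.0000, 1.0000).
‖u_2‖ = 4.1833, so e_2 = (-0.5976, 0.5976, -0.4781, 0.2390).
e_1·w_3 = 0.7071·2 + 0.7071·(-3) + 0.0000·0 + 0.0000·4 = -0.7071; e_2·w_3 = (-0.5976)·2 + 0.5976·(-3) + (-0.4781)·0 + 0.2390·4 = -2.0319.
u_3 = w_3 + 0.7071·e_1 + 2.0319·e_2 = (1.2857, -1.2857, -0.9714, 4.4857).
‖u_3‖ = 4.9367, so e_3 = (0.2604, -0.2604, -0.1968, 0.9086).

e_3 = (0.2604, -0.2604, -0.1968, 0.9086)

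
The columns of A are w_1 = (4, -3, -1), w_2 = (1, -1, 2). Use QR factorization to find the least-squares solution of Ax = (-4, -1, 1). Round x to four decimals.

w_1 = (4, -3, -1); ‖w_1‖ = 5.0990, so q_1 = (0.7845, -0.5883, -0.1961).
q_1·w_2 = 0.7845·1 + (-0.5883)·(-1) + (-0.1961)·2 = 0.9806.
u_2 = w_2 − 0.9806·q_1 = (0.2308, -0.4231, 2.1923).
‖u_2‖ = 2.2447, so q_2 = (0.1028, -0.1885, 0.9767).
Qᵀb = (-2.7456, 0.7539).
Back-substitute: x_2 = 0.7539/2.2447 = 0.3359.
x_1 = (-2.7456 − 0.9806·0.3359)/5.0990 = -0.6031.

x = (-0.6031, 0.3359)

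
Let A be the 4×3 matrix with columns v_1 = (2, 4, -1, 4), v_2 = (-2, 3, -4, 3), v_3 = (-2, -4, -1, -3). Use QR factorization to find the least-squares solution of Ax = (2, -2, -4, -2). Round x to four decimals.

v_1 = (2, 4, -1, 4); ‖v_1‖ = 6.0828, so q_1 = (0.3288, 0.6576, -0.1644, 0.6576).
q_1·v_2 = 0.3288·(-2) + 0.6576·3 + (-0.1644)·(-4) + 0.6576·3 = 3.9456.
u_2 = v_2 − 3.9456·q_1 = (-3.2973, 0.4054, -3.3514, 0.4054).
‖u_2‖ = 4.7363, so q_2 = (-0.6962, 0.0856, -0.7076, 0.0856).
q_1·v_3 = 0.3288·(-2) + 0.6576·(-4) + (-0.1644)·(-1) + 0.6576·(-3) = -5.0964; q_2·v_3 = (-0.6962)·(-2) + 0.0856·(-4) + (-0.7076)·(-1) + 0.0856·(-3) = 1.5008.
u_3 = v_3 + 5.0964·q_1 − 1.5008·q_2 = (0.7205, -0.7771, -0.7759, 0.2229).
‖u_3‖ = 1.3322, so q_3 = (0.5408, -0.5833, -0.5824, 0.1673).
Qᵀb = (-1.3152, 1.0956, 4.2434).
Back-substitute: x_3 = 4.2434/1.3322 = 3.1853.
x_2 = (1.0956 − 1.5008·3.1853)/4.7363 = -0.7780.
x_1 = (-1.3152 − 3.9456·(-0.7780) + 5.0964·3.1853)/6.0828 = 2.9572.

x = (2.9572, -0.7780, 3.1853)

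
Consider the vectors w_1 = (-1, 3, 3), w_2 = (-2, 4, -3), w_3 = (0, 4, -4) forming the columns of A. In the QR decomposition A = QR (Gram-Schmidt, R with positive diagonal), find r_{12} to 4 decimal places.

r_{12} = 1.1471

w_1 = (-1, 3, 3); ‖w_1‖ = 4.3589, so q_1 = (-0.2294, 0.6882, 0.6882).
r_{12} = q_1·w_2 = 1.1471.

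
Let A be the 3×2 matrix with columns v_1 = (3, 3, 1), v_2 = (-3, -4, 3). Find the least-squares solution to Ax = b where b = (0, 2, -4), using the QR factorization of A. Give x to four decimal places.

v_1 = (3, 3, 1); ‖v_1‖ = 4.3589, so q_1 = (0.6882, 0.6882, 0.2294).
q_1·v_2 = 0.6882·(-3) + 0.6882·(-4) + 0.2294·3 = -4.1295.
u_2 = v_2 + 4.1295·q_1 = (-0.1579, -1.1579, 3.9474).
‖u_2‖ = 4.1167, so q_2 = (-0.0384, -0.2813, 0.9589).
Qᵀb = (0.4588, -4.3980).
Back-substitute: x_2 = -4.3980/4.1167 = -1.0683.
x_1 = (0.4588 + 4.1295·(-1.0683))/4.3589 = -0.9068.

x = (-0.9068, -1.0683)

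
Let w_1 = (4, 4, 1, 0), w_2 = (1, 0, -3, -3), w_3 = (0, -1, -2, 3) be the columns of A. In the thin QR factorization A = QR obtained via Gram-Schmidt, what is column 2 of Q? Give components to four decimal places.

e_2 = (0.2018, -0.0278, -0.6958, -0.6888)

e_1 = w_1/‖w_1‖ = (4, 4, 1, 0)/5.7446 = (0.6963, 0.6963, 0.1741, 0.0000).
r_{12} = e_1·w_2 = 0.1741.
u_2 = w_2 − 0.1741·e_1 = (0.8788, -0.1212, -3.0303, -3.0000).
‖u_2‖ = 4.3554, so e_2 = (0.2018, -0.0278, -0.6958, -0.6888).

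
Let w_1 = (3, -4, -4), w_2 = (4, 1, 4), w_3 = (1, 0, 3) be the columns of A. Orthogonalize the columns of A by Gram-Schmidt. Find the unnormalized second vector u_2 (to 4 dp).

u_2 = (4.5854, 0.2195, 3.2195)

q_1 = w_1/‖w_1‖ = (3, -4, -4)/6.4031 = (0.4685, -0.6247, -0.6247).
r_{12} = q_1·w_2 = -1.2494.
u_2 = w_2 + 1.2494·q_1 = (4.5854, 0.2195, 3.2195).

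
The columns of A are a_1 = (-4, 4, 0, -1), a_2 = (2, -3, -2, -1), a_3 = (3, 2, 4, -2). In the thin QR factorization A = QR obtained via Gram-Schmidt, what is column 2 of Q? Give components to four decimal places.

q_1 = a_1/‖a_1‖ = (-4, 4, 0, -1)/5.7446 = (-0.6963, 0.6963, 0.0000, -0.1741).
r_{12} = q_1·a_2 = -3.3075.
u_2 = a_2 + 3.3075·q_1 = (-0.3030, -0.6970, -2.0000, -1.5758).
‖u_2‖ = 2.6572, so q_2 = (-0.1140, -0.2623, -0.7527, -0.5930).

q_2 = (-0.1140, -0.2623, -0.7527, -0.5930)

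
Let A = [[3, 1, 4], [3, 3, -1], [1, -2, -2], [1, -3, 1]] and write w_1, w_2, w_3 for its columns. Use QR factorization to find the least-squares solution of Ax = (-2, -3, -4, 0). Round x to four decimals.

e_1 = w_1/‖w_1‖ = (3, 3, 1, 1)/4.4721 = (0.6708, 0.6708, 0.2236, 0.2236).
r_{12} = e_1·w_2 = 1.5652.
u_2 = w_2 − 1.5652·e_1 = (-0.0500, 1.9500, -2.3500, -3.3500).
‖u_2‖ = 4.5332, so e_2 = (-0.0110, 0.4302, -0.5184, -0.7390).
r_{13} = e_1·w_3 = 1.7889; r_{23} = e_2·w_3 = -0.1765.
u_3 = w_3 − 1.7889·e_1 + 0.1765·e_2 = (2.7981, -2.1241, -2.4915, 0.4696).
‖u_3‖ = 4.3323, so e_3 = (0.6459, -0.4903, -0.5751, 0.1084).
Qᵀb = (-4.2485, 0.8052, 2.4795).
Back-substitute: x_3 = 2.4795/4.3323 = 0.5723.
x_2 = (0.8052 + 0.1765·0.5723)/4.5332 = 0.1999.
x_1 = (-4.2485 − 1.5652·0.1999 − 1.7889·0.5723)/4.4721 = -1.2489.

x = (-1.2489, 0.1999, 0.5723)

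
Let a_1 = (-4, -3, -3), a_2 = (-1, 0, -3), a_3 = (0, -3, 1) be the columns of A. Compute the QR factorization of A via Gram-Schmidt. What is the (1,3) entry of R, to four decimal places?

a_1 = (-4, -3, -3); ‖a_1‖ = 5.8310, so e_1 = (-0.6860, -0.5145, -0.5145).
r_{13} = e_1·a_3 = 1.0290.

r_{13} = 1.0290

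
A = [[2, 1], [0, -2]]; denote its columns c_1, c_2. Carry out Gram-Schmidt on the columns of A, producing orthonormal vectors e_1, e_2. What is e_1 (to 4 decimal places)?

e_1 = c_1/‖c_1‖ = (2, 0)/2.0000 = (1.0000, 0.0000).

e_1 = (1.0000, 0.0000)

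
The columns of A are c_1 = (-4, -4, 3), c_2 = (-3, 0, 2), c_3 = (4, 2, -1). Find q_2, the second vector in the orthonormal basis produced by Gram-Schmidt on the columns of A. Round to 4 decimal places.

q_2 = (-0.5509, 0.7778, 0.3025)

q_1 = c_1/‖c_1‖ = (-4, -4, 3)/6.4031 = (-0.6247, -0.6247, 0.4685).
r_{12} = q_1·c_2 = 2.8111.
u_2 = c_2 − 2.8111·q_1 = (-1.2439, 1.7561, 0.6829).
‖u_2‖ = 2.2578, so q_2 = (-0.5509, 0.7778, 0.3025).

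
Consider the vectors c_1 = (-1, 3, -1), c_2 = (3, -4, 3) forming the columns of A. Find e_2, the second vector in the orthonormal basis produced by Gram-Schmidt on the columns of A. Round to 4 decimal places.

e_2 = (0.6396, 0.4264, 0.6396)

e_1 = c_1/‖c_1‖ = (-1, 3, -1)/3.3166 = (-0.3015, 0.9045, -0.3015).
r_{12} = e_1·c_2 = -5.4272.
u_2 = c_2 + 5.4272·e_1 = (1.3636, 0.9091, 1.3636).
‖u_2‖ = 2.1320, so e_2 = (0.6396, 0.4264, 0.6396).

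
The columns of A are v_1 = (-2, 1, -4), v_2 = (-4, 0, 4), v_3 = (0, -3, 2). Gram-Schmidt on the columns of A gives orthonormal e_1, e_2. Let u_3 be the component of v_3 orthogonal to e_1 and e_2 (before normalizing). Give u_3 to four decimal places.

u_3 = (-0.4211, -2.5263, -0.4211)

e_1 = v_1/‖v_1‖ = (-2, 1, -4)/4.5826 = (-0.4364, 0.2182, -0.8729).
r_{12} = e_1·v_2 = -1.7457.
u_2 = v_2 + 1.7457·e_1 = (-4.7619, 0.3810, 2.4762).
‖u_2‖ = 5.3807, so e_2 = (-0.8850, 0.0708, 0.4602).
r_{13} = e_1·v_3 = -2.4004; r_{23} = e_2·v_3 = 0.7080.
u_3 = v_3 + 2.4004·e_1 − 0.7080·e_2 = (-0.4211, -2.5263, -0.4211).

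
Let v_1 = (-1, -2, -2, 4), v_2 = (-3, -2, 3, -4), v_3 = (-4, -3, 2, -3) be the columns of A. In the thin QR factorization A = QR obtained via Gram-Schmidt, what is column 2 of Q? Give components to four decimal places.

q_2 = (-0.6685, -0.5942, 0.3343, -0.2971)

v_1 = (-1, -2, -2, 4); ‖v_1‖ = 5.0000, so q_1 = (-0.2000, -0.4000, -0.4000, 0.8000).
q_1·v_2 = (-0.2000)·(-3) + (-0.4000)·(-2) + (-0.4000)·3 + 0.8000·(-4) = -3.0000.
u_2 = v_2 + 3.0000·q_1 = (-3.6000, -3.2000, 1.8000, -1.6000).
‖u_2‖ = 5.3852, so q_2 = (-0.6685, -0.5942, 0.3343, -0.2971).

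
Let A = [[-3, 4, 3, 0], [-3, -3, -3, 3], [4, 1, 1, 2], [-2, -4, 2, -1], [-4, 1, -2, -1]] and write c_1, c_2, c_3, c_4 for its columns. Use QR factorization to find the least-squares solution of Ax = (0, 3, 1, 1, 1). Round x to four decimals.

x = (-0.2512, -0.1727, 0.0230, 0.6484)

c_1 = (-3, -3, 4, -2, -4); ‖c_1‖ = 7.3485, so e_1 = (-0.4082, -0.4082, 0.5443, -0.2722, -0.5443).
e_1·c_2 = (-0.4082)·4 + (-0.4082)·(-3) + 0.5443·1 + (-0.2722)·(-4) + (-0.5443)·1 = 0.6804.
u_2 = c_2 − 0.6804·e_1 = (4.2778, -2.7222, 0.6296, -3.8148, 1.3704).
‖u_2‖ = 6.5220, so e_2 = (0.6559, -0.4174, 0.0965, -0.5849, 0.2101).
e_1·c_3 = (-0.4082)·3 + (-0.4082)·(-3) + 0.5443·1 + (-0.2722)·2 + (-0.5443)·(-2) = 1.0887; e_2·c_3 = 0.6559·3 + (-0.4174)·(-3) + 0.0965·1 + (-0.5849)·2 + 0.2101·(-2) = 1.7263.
u_3 = c_3 − 1.0887·e_1 − 1.7263·e_2 = (2.3121, -1.8350, 0.2407, 3.3061, -1.7701).
‖u_3‖ = 4.7786, so e_3 = (0.4839, -0.3840, 0.0504, 0.6919, -0.3704).
e_1·c_4 = (-0.4082)·0 + (-0.4082)·3 + 0.5443·2 + (-0.2722)·(-1) + (-0.5443)·(-1) = 0.6804; e_2·c_4 = 0.6559·0 + (-0.4174)·3 + 0.0965·2 + (-0.5849)·(-1) + 0.2101·(-1) = -0.6843; e_3·c_4 = 0.4839·0 + (-0.3840)·3 + 0.0504·2 + 0.6919·(-1) + (-0.3704)·(-1) = -1.3727.
u_4 = c_4 − 0.6804·e_1 + 0.6843·e_2 + 1.3727·e_3 = (1.3908, 2.4650, 1.7648, -0.2654, -0.9943).
‖u_4‖ = 3.4906, so e_4 = (0.3984, 0.7062, 0.5056, -0.0760, -0.2849).
Qᵀb = (-1.4969, -1.5304, -0.7802, 2.2633).
Back-substitute: x_4 = 2.2633/3.4906 = 0.6484.
x_3 = (-0.7802 + 1.3727·0.6484)/4.7786 = 0.0230.
x_2 = (-1.5304 − 1.7263·0.0230 + 0.6843·0.6484)/6.5220 = -0.1727.
x_1 = (-1.4969 − 0.6804·(-0.1727) − 1.0887·0.0230 − 0.6804·0.6484)/7.3485 = -0.2512.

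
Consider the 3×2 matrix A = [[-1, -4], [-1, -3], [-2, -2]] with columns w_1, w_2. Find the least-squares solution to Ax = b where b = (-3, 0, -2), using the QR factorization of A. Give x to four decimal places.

x = (0.5094, 0.3585)

w_1 = (-1, -1, -2); ‖w_1‖ = 2.4495, so e_1 = (-0.4082, -0.4082, -0.8165).
e_1·w_2 = (-0.4082)·(-4) + (-0.4082)·(-3) + (-0.8165)·(-2) = 4.4907.
u_2 = w_2 − 4.4907·e_1 = (-2.1667, -1.1667, 1.6667).
‖u_2‖ = 2.9721, so e_2 = (-0.7290, -0.3925, 0.5608).
Qᵀb = (2.8577, 1.0655).
Back-substitute: x_2 = 1.0655/2.9721 = 0.3585.
x_1 = (2.8577 − 4.4907·0.3585)/2.4495 = 0.5094.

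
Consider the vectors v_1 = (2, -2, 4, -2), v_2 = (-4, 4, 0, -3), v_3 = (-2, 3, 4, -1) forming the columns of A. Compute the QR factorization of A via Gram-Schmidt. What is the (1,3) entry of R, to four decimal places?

r_{13} = 1.5119

q_1 = v_1/‖v_1‖ = (2, -2, 4, -2)/5.2915 = (0.3780, -0.3780, 0.7559, -0.3780).
r_{13} = q_1·v_3 = 1.5119.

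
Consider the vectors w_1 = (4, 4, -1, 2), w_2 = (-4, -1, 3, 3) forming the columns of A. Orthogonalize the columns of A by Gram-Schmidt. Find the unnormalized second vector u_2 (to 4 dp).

q_1 = w_1/‖w_1‖ = (4, 4, -1, 2)/6.0828 = (0.6576, 0.6576, -0.1644, 0.3288).
r_{12} = q_1·w_2 = -2.7948.
u_2 = w_2 + 2.7948·q_1 = (-2.1622, 0.8378, 2.5405, 3.9189).

u_2 = (-2.1622, 0.8378, 2.5405, 3.9189)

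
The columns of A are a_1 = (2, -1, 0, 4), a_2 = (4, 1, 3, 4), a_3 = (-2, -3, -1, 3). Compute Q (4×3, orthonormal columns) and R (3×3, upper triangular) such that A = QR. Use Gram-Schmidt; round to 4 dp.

q_1 = a_1/‖a_1‖ = (2, -1, 0, 4)/4.5826 = (0.4364, -0.2182, 0.0000, 0.8729).
r_{12} = q_1·a_2 = 5.0190.
u_2 = a_2 − 5.0190·q_1 = (1.8095, 2.0952, 3.0000, -0.3810).
‖u_2‖ = 4.0999, so q_2 = (0.4414, 0.5110, 0.7317, -0.0929).
r_{13} = q_1·a_3 = 2.4004; r_{23} = q_2·a_3 = -3.4263.
u_3 = a_3 − 2.4004·q_1 + 3.4263·q_2 = (-1.5354, -0.7252, 1.5071, 0.5864).
‖u_3‖ = 2.3449, so q_3 = (-0.6548, -0.3093, 0.6427, 0.2501).

Q = [[0.4364, 0.4414, -0.6548], [-0.2182, 0.5110, -0.3093], [0.0000, 0.7317, 0.6427], [0.8729, -0.0929, 0.2501]], R = [[4.5826, 5.0190, 2.4004], [0.0000, 4.0999, -3.4263], [0.0000, 0.0000, 2.3449]]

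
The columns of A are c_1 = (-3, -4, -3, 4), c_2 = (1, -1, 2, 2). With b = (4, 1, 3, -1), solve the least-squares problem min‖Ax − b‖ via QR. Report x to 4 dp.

x = (-0.6334, 0.8900)

c_1 = (-3, -4, -3, 4); ‖c_1‖ = 7.0711, so e_1 = (-0.4243, -0.5657, -0.4243, 0.5657).
e_1·c_2 = (-0.4243)·1 + (-0.5657)·(-1) + (-0.4243)·2 + 0.5657·2 = 0.4243.
u_2 = c_2 − 0.4243·e_1 = (1.1800, -0.7600, 2.1800, 1.7600).
‖u_2‖ = 3.1337, so e_2 = (0.3766, -0.2425, 0.6957, 0.5616).
Qᵀb = (-4.1012, 2.7890).
Back-substitute: x_2 = 2.7890/3.1337 = 0.8900.
x_1 = (-4.1012 − 0.4243·0.8900)/7.0711 = -0.6334.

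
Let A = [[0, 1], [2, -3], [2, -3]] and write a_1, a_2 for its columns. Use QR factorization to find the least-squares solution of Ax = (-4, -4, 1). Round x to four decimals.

e_1 = a_1/‖a_1‖ = (0, 2, 2)/2.8284 = (0.0000, 0.7071, 0.7071).
r_{12} = e_1·a_2 = -4.2426.
u_2 = a_2 + 4.2426·e_1 = (1.0000, 0.0000, 0.0000).
‖u_2‖ = 1.0000, so e_2 = (1.0000, 0.0000, 0.0000).
Qᵀb = (-2.1213, -4.0000).
Back-substitute: x_2 = -4.0000/1.0000 = -4.0000.
x_1 = (-2.1213 + 4.2426·(-4.0000))/2.8284 = -6.7500.

x = (-6.7500, -4.0000)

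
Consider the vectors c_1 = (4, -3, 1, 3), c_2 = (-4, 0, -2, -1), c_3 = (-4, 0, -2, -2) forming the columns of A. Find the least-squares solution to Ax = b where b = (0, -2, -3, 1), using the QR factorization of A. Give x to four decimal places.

c_1 = (4, -3, 1, 3); ‖c_1‖ = 5.9161, so q_1 = (0.6761, -0.5071, 0.1690, 0.5071).
q_1·c_2 = 0.6761·(-4) + (-0.5071)·0 + 0.1690·(-2) + 0.5071·(-1) = -3.5496.
u_2 = c_2 + 3.5496·q_1 = (-1.6000, -1.8000, -1.4000, 0.8000).
‖u_2‖ = 2.8983, so q_2 = (-0.5521, -0.6211, -0.4830, 0.2760).
q_1·c_3 = 0.6761·(-4) + (-0.5071)·0 + 0.1690·(-2) + 0.5071·(-2) = -4.0567; q_2·c_3 = (-0.5521)·(-4) + (-0.6211)·0 + (-0.4830)·(-2) + 0.2760·(-2) = 2.6222.
u_3 = c_3 + 4.0567·q_1 − 2.6222·q_2 = (0.1905, -0.4286, -0.0476, -0.6667).
‖u_3‖ = 0.8165, so q_3 = (0.2333, -0.5249, -0.0583, -0.8165).
Qᵀb = (1.0142, 2.9673, 0.4082).
Back-substitute: x_3 = 0.4082/0.8165 = 0.5000.
x_2 = (2.9673 − 2.6222·0.5000)/2.8983 = 0.5714.
x_1 = (1.0142 + 3.5496·0.5714 + 4.0567·0.5000)/5.9161 = 0.8571.

x = (0.8571, 0.5714, 0.5000)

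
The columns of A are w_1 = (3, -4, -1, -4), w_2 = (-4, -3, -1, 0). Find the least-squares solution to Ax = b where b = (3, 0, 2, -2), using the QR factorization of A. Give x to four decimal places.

x = (0.3703, -0.5527)

w_1 = (3, -4, -1, -4); ‖w_1‖ = 6.4807, so q_1 = (0.4629, -0.6172, -0.1543, -0.6172).
q_1·w_2 = 0.4629·(-4) + (-0.6172)·(-3) + (-0.1543)·(-1) + (-0.6172)·0 = 0.1543.
u_2 = w_2 − 0.1543·q_1 = (-4.0714, -2.9048, -0.9762, 0.0952).
‖u_2‖ = 5.0967, so q_2 = (-0.7988, -0.5699, -0.1915, 0.0187).
Qᵀb = (2.3146, -2.8170).
Back-substitute: x_2 = -2.8170/5.0967 = -0.5527.
x_1 = (2.3146 − 0.1543·(-0.5527))/6.4807 = 0.3703.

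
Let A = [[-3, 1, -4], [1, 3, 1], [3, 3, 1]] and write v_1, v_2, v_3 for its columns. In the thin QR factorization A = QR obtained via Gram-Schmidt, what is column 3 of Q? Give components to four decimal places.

v_1 = (-3, 1, 3); ‖v_1‖ = 4.3589, so q_1 = (-0.6882, 0.2294, 0.6882).
q_1·v_2 = (-0.6882)·1 + 0.2294·3 + 0.6882·3 = 2.0647.
u_2 = v_2 − 2.0647·q_1 = (2.4211, 2.5263, 1.5789).
‖u_2‖ = 3.8389, so q_2 = (0.6307, 0.6581, 0.4113).
q_1·v_3 = (-0.6882)·(-4) + 0.2294·1 + 0.6882·1 = 3.6707; q_2·v_3 = 0.6307·(-4) + 0.6581·1 + 0.4113·1 = -1.4533.
u_3 = v_3 − 3.6707·q_1 + 1.4533·q_2 = (-0.5571, 1.1143, -0.9286).
‖u_3‖ = 1.5538, so q_3 = (-0.3586, 0.7171, -0.5976).

q_3 = (-0.3586, 0.7171, -0.5976)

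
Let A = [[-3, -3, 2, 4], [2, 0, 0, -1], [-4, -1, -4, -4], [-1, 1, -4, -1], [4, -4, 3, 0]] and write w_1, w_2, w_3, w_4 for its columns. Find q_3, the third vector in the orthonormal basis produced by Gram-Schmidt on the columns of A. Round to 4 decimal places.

w_1 = (-3, 2, -4, -1, 4); ‖w_1‖ = 6.7823, so q_1 = (-0.4423, 0.2949, -0.5898, -0.1474, 0.5898).
q_1·w_2 = (-0.4423)·(-3) + 0.2949·0 + (-0.5898)·(-1) + (-0.1474)·1 + 0.5898·(-4) = -0.5898.
u_2 = w_2 + 0.5898·q_1 = (-3.2609, 0.1739, -1.3478, 0.9130, -3.6522).
‖u_2‖ = 5.1626, so q_2 = (-0.6316, 0.0337, -0.2611, 0.1769, -0.7074).
q_1·w_3 = (-0.4423)·2 + 0.2949·0 + (-0.5898)·(-4) + (-0.1474)·(-4) + 0.5898·3 = 3.8335; q_2·w_3 = (-0.6316)·2 + 0.0337·0 + (-0.2611)·(-4) + 0.1769·(-4) + (-0.7074)·3 = -3.0487.
u_3 = w_3 − 3.8335·q_1 + 3.0487·q_2 = (1.7700, -1.0277, -2.5351, -2.8956, -1.4176).
‖u_3‖ = 4.5836, so q_3 = (0.3862, -0.2242, -0.5531, -0.6317, -0.3093).

q_3 = (0.3862, -0.2242, -0.5531, -0.6317, -0.3093)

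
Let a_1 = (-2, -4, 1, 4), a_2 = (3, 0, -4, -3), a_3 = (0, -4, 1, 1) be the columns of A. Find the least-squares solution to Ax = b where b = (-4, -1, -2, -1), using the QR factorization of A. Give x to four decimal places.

x = (0.7150, 0.2967, -0.6632)

a_1 = (-2, -4, 1, 4); ‖a_1‖ = 6.0828, so e_1 = (-0.3288, -0.6576, 0.1644, 0.6576).
e_1·a_2 = (-0.3288)·3 + (-0.6576)·0 + 0.1644·(-4) + 0.6576·(-3) = -3.6168.
u_2 = a_2 + 3.6168·e_1 = (1.8108, -2.3784, -3.4054, -0.6216).
‖u_2‖ = 4.5737, so e_2 = (0.3959, -0.5200, -0.7446, -0.1359).
e_1·a_3 = (-0.3288)·0 + (-0.6576)·(-4) + 0.1644·1 + 0.6576·1 = 3.4524; e_2·a_3 = 0.3959·0 + (-0.5200)·(-4) + (-0.7446)·1 + (-0.1359)·1 = 1.1996.
u_3 = a_3 − 3.4524·e_1 − 1.1996·e_2 = (0.6602, -1.1059, 1.3256, -1.1072).
‖u_3‖ = 2.1546, so e_3 = (0.3064, -0.5133, 0.6152, -0.5139).
Qᵀb = (0.9864, 0.5614, -1.4290).
Back-substitute: x_3 = -1.4290/2.1546 = -0.6632.
x_2 = (0.5614 − 1.1996·(-0.6632))/4.5737 = 0.2967.
x_1 = (0.9864 + 3.6168·0.2967 − 3.4524·(-0.6632))/6.0828 = 0.7150.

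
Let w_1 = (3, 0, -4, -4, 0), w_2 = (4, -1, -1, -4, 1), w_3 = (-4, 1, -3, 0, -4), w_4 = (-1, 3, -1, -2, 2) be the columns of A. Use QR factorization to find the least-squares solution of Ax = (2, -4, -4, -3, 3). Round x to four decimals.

q_1 = w_1/‖w_1‖ = (3, 0, -4, -4, 0)/6.4031 = (0.4685, 0.0000, -0.6247, -0.6247, 0.0000).
r_{12} = q_1·w_2 = 4.9976.
u_2 = w_2 − 4.9976·q_1 = (1.6585, -1.0000, 2.1220, -0.8780, 1.0000).
‖u_2‖ = 3.1661, so q_2 = (0.5238, -0.3158, 0.6702, -0.2773, 0.3158).
r_{13} = q_1·w_3 = 0.0000; r_{23} = q_2·w_3 = -5.6852.
u_3 = w_3 − 0.0000·q_1 + 5.6852·q_2 = (-1.0219, -0.7956, 0.8102, -1.5766, -2.2044).
‖u_3‖ = 3.1111, so q_3 = (-0.3285, -0.2557, 0.2604, -0.5068, -0.7086).
r_{14} = q_1·w_4 = 1.4056; r_{24} = q_2·w_4 = -0.9552; r_{34} = q_3·w_4 = -1.1027.
u_4 = w_4 − 1.4056·q_1 + 0.9552·q_2 + 1.1027·q_3 = (-1.5204, 2.4163, 0.8054, -1.9457, 1.5204).
‖u_4‖ = 3.8595, so q_4 = (-0.3939, 0.6261, 0.2087, -0.5041, 0.3939).
Qᵀb = (5.3099, 1.4097, -1.2810, -1.4327).
Back-substitute: x_4 = -1.4327/3.8595 = -0.3712.
x_3 = (-1.2810 + 1.1027·(-0.3712))/3.1111 = -0.5433.
x_2 = (1.4097 + 5.6852·(-0.5433) + 0.9552·(-0.3712))/3.1661 = -0.6424.
x_1 = (5.3099 − 4.9976·(-0.6424) − 0.0000·(-0.5433) − 1.4056·(-0.3712))/6.4031 = 1.4121.

x = (1.4121, -0.6424, -0.5433, -0.3712)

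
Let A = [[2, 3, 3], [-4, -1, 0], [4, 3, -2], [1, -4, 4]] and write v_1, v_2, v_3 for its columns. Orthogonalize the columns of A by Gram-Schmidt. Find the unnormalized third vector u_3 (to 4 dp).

u_3 = (3.9712, 0.7199, -1.6550, 1.5572)

v_1 = (2, -4, 4, 1); ‖v_1‖ = 6.0828, so e_1 = (0.3288, -0.6576, 0.6576, 0.1644).
e_1·v_2 = 0.3288·3 + (-0.6576)·(-1) + 0.6576·3 + 0.1644·(-4) = 2.9592.
u_2 = v_2 − 2.9592·e_1 = (2.0270, 0.9459, 1.0541, -4.4865).
‖u_2‖ = 5.1228, so e_2 = (0.3957, 0.1847, 0.2058, -0.8758).
e_1·v_3 = 0.3288·3 + (-0.6576)·0 + 0.6576·(-2) + 0.1644·4 = 0.3288; e_2·v_3 = 0.3957·3 + 0.1847·0 + 0.2058·(-2) + (-0.8758)·4 = -2.7276.
u_3 = v_3 − 0.3288·e_1 + 2.7276·e_2 = (3.9712, 0.7199, -1.6550, 1.5572).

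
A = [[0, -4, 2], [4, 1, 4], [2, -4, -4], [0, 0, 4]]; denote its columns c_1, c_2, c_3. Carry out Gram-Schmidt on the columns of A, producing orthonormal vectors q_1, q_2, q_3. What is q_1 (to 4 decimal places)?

c_1 = (0, 4, 2, 0); ‖c_1‖ = 4.4721, so q_1 = (0.0000, 0.8944, 0.4472, 0.0000).

q_1 = (0.0000, 0.8944, 0.4472, 0.0000)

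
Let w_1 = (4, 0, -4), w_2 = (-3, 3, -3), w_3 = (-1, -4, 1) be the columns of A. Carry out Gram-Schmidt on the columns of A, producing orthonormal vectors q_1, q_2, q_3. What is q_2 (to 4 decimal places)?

q_2 = (-0.5774, 0.5774, -0.5774)

w_1 = (4, 0, -4); ‖w_1‖ = 5.6569, so q_1 = (0.7071, 0.0000, -0.7071).
q_1·w_2 = 0.7071·(-3) + 0.0000·3 + (-0.7071)·(-3) = 0.0000.
u_2 = w_2 + 0.0000·q_1 = (-3.0000, 3.0000, -3.0000).
‖u_2‖ = 5.1962, so q_2 = (-0.5774, 0.5774, -0.5774).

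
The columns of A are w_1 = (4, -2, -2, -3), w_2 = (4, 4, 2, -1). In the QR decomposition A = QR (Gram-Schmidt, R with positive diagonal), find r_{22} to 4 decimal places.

r_{22} = 5.9595

e_1 = w_1/‖w_1‖ = (4, -2, -2, -3)/5.7446 = (0.6963, -0.3482, -0.3482, -0.5222).
r_{12} = e_1·w_2 = 1.2185.
u_2 = w_2 − 1.2185·e_1 = (3.1515, 4.4242, 2.4242, -0.3636).
r_{22} = ‖u_2‖ = 5.9595.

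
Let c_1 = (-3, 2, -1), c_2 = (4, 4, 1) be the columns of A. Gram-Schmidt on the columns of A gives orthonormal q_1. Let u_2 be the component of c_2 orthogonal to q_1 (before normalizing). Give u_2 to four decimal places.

c_1 = (-3, 2, -1); ‖c_1‖ = 3.7417, so q_1 = (-0.8018, 0.5345, -0.2673).
q_1·c_2 = (-0.8018)·4 + 0.5345·4 + (-0.2673)·1 = -1.3363.
u_2 = c_2 + 1.3363·q_1 = (2.9286, 4.7143, 0.6429).

u_2 = (2.9286, 4.7143, 0.6429)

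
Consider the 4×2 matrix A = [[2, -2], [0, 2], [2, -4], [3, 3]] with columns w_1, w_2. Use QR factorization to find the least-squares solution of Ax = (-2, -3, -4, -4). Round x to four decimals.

w_1 = (2, 0, 2, 3); ‖w_1‖ = 4.1231, so e_1 = (0.4851, 0.0000, 0.4851, 0.7276).
e_1·w_2 = 0.4851·(-2) + 0.0000·2 + 0.4851·(-4) + 0.7276·3 = -0.7276.
u_2 = w_2 + 0.7276·e_1 = (-1.6471, 2.0000, -3.6471, 3.5294).
‖u_2‖ = 5.6983, so e_2 = (-0.2890, 0.3510, -0.6400, 0.6194).
Qᵀb = (-5.8209, -0.3923).
Back-substitute: x_2 = -0.3923/5.6983 = -0.0688.
x_1 = (-5.8209 + 0.7276·(-0.0688))/4.1231 = -1.4239.

x = (-1.4239, -0.0688)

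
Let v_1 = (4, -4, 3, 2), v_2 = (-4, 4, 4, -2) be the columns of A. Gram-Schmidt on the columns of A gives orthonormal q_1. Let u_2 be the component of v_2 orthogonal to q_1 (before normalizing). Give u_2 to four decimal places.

v_1 = (4, -4, 3, 2); ‖v_1‖ = 6.7082, so q_1 = (0.5963, -0.5963, 0.4472, 0.2981).
q_1·v_2 = 0.5963·(-4) + (-0.5963)·4 + 0.4472·4 + 0.2981·(-2) = -3.5777.
u_2 = v_2 + 3.5777·q_1 = (-1.8667, 1.8667, 5.6000, -0.9333).

u_2 = (-1.8667, 1.8667, 5.6000, -0.9333)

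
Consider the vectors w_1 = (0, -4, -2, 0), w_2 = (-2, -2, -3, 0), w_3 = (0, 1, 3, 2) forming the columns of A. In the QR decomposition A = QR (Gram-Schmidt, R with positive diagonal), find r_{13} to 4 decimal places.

e_1 = w_1/‖w_1‖ = (0, -4, -2, 0)/4.4721 = (0.0000, -0.8944, -0.4472, 0.0000).
r_{13} = e_1·w_3 = -2.2361.

r_{13} = -2.2361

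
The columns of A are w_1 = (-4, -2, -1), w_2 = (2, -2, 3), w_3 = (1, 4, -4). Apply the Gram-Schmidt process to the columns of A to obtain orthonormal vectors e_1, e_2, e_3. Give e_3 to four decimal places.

w_1 = (-4, -2, -1); ‖w_1‖ = 4.5826, so e_1 = (-0.8729, -0.4364, -0.2182).
e_1·w_2 = (-0.8729)·2 + (-0.4364)·(-2) + (-0.2182)·3 = -1.5275.
u_2 = w_2 + 1.5275·e_1 = (0.6667, -2.6667, 2.6667).
‖u_2‖ = 3.8297, so e_2 = (0.1741, -0.6963, 0.6963).
e_1·w_3 = (-0.8729)·1 + (-0.4364)·4 + (-0.2182)·(-4) = -1.7457; e_2·w_3 = 0.1741·1 + (-0.6963)·4 + 0.6963·(-4) = -5.3964.
u_3 = w_3 + 1.7457·e_1 + 5.3964·e_2 = (0.4156, -0.5195, -0.6234).
‖u_3‖ = 0.9117, so e_3 = (0.4558, -0.5698, -0.6838).

e_3 = (0.4558, -0.5698, -0.6838)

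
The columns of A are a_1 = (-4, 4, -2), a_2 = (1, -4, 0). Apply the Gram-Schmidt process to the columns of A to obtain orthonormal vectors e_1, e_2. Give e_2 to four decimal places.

e_2 = (-0.5037, -0.7326, -0.4579)

e_1 = a_1/‖a_1‖ = (-4, 4, -2)/6.0000 = (-0.6667, 0.6667, -0.3333).
r_{12} = e_1·a_2 = -3.3333.
u_2 = a_2 + 3.3333·e_1 = (-1.2222, -1.7778, -1.1111).
‖u_2‖ = 2.4267, so e_2 = (-0.5037, -0.7326, -0.4579).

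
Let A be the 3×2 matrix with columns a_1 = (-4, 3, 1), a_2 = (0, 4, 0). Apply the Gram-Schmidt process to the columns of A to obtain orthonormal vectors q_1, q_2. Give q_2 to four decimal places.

q_2 = (0.5708, 0.8086, -0.1427)

q_1 = a_1/‖a_1‖ = (-4, 3, 1)/5.0990 = (-0.7845, 0.5883, 0.1961).
r_{12} = q_1·a_2 = 2.3534.
u_2 = a_2 − 2.3534·q_1 = (1.8462, 2.6154, -0.4615).
‖u_2‖ = 3.2344, so q_2 = (0.5708, 0.8086, -0.1427).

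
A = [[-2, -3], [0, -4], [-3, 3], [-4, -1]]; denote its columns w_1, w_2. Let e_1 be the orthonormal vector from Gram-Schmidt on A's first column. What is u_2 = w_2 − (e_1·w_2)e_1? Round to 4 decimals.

u_2 = (-2.9310, -4.0000, 3.1034, -0.8621)

w_1 = (-2, 0, -3, -4); ‖w_1‖ = 5.3852, so e_1 = (-0.3714, 0.0000, -0.5571, -0.7428).
e_1·w_2 = (-0.3714)·(-3) + 0.0000·(-4) + (-0.5571)·3 + (-0.7428)·(-1) = 0.1857.
u_2 = w_2 − 0.1857·e_1 = (-2.9310, -4.0000, 3.1034, -0.8621).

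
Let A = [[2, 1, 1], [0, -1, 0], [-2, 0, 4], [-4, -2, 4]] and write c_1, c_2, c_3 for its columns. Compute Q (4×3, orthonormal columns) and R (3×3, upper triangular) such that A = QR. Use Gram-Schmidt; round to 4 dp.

c_1 = (2, 0, -2, -4); ‖c_1‖ = 4.8990, so e_1 = (0.4082, 0.0000, -0.4082, -0.8165).
e_1·c_2 = 0.4082·1 + 0.0000·(-1) + (-0.4082)·0 + (-0.8165)·(-2) = 2.0412.
u_2 = c_2 − 2.0412·e_1 = (0.1667, -1.0000, 0.8333, -0.3333).
‖u_2‖ = 1.3540, so e_2 = (0.1231, -0.7385, 0.6155, -0.2462).
e_1·c_3 = 0.4082·1 + 0.0000·0 + (-0.4082)·4 + (-0.8165)·4 = -4.4907; e_2·c_3 = 0.1231·1 + (-0.7385)·0 + 0.6155·4 + (-0.2462)·4 = 1.6002.
u_3 = c_3 + 4.4907·e_1 − 1.6002·e_2 = (2.6364, 1.1818, 1.1818, 0.7273).
‖u_3‖ = 3.2051, so e_3 = (0.8226, 0.3687, 0.3687, 0.2269).

Q = [[0.4082, 0.1231, 0.8226], [0.0000, -0.7385, 0.3687], [-0.4082, 0.6155, 0.3687], [-0.8165, -0.2462, 0.2269]], R = [[4.8990, 2.0412, -4.4907], [0.0000, 1.3540, 1.6002], [0.0000, 0.0000, 3.2051]]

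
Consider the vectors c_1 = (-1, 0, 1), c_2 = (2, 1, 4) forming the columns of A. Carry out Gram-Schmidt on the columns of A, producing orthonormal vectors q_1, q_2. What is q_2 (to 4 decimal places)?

q_1 = c_1/‖c_1‖ = (-1, 0, 1)/1.4142 = (-0.7071, 0.0000, 0.7071).
r_{12} = q_1·c_2 = 1.4142.
u_2 = c_2 − 1.4142·q_1 = (3.0000, 1.0000, 3.0000).
‖u_2‖ = 4.3589, so q_2 = (0.6882, 0.2294, 0.6882).

q_2 = (0.6882, 0.2294, 0.6882)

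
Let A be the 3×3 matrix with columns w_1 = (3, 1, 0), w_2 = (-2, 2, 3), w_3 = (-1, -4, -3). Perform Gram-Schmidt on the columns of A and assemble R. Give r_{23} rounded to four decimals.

r_{23} = -4.5359

w_1 = (3, 1, 0); ‖w_1‖ = 3.1623, so e_1 = (0.9487, 0.3162, 0.0000).
e_1·w_2 = 0.9487·(-2) + 0.3162·2 + 0.0000·3 = -1.2649.
u_2 = w_2 + 1.2649·e_1 = (-0.8000, 2.4000, 3.0000).
‖u_2‖ = 3.9243, so e_2 = (-0.2039, 0.6116, 0.7645).
r_{23} = e_2·w_3 = -4.5359.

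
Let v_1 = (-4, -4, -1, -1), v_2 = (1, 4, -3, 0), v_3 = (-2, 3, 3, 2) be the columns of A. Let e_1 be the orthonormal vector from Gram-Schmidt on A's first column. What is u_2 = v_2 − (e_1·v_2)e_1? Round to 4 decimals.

v_1 = (-4, -4, -1, -1); ‖v_1‖ = 5.8310, so e_1 = (-0.6860, -0.6860, -0.1715, -0.1715).
e_1·v_2 = (-0.6860)·1 + (-0.6860)·4 + (-0.1715)·(-3) + (-0.1715)·0 = -2.9155.
u_2 = v_2 + 2.9155·e_1 = (-1.0000, 2.0000, -3.5000, -0.5000).

u_2 = (-1.0000, 2.0000, -3.5000, -0.5000)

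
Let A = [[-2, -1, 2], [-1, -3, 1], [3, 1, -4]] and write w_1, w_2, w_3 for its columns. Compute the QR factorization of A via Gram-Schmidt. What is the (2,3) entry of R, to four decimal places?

r_{23} = 0.2817

w_1 = (-2, -1, 3); ‖w_1‖ = 3.7417, so q_1 = (-0.5345, -0.2673, 0.8018).
q_1·w_2 = (-0.5345)·(-1) + (-0.2673)·(-3) + 0.8018·1 = 2.1381.
u_2 = w_2 − 2.1381·q_1 = (0.1429, -2.4286, -0.7143).
‖u_2‖ = 2.5355, so q_2 = (0.0563, -0.9578, -0.2817).
r_{23} = q_2·w_3 = 0.2817.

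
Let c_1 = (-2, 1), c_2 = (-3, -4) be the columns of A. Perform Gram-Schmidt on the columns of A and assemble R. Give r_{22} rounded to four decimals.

c_1 = (-2, 1); ‖c_1‖ = 2.2361, so e_1 = (-0.8944, 0.4472).
e_1·c_2 = (-0.8944)·(-3) + 0.4472·(-4) = 0.8944.
u_2 = c_2 − 0.8944·e_1 = (-2.2000, -4.4000).
r_{22} = ‖u_2‖ = 4.9193.

r_{22} = 4.9193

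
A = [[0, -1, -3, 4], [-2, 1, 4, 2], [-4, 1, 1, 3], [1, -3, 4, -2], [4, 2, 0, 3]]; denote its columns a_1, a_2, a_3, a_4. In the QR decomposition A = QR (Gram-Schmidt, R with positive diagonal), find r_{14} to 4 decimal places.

r_{14} = -0.9864

e_1 = a_1/‖a_1‖ = (0, -2, -4, 1, 4)/6.0828 = (0.0000, -0.3288, -0.6576, 0.1644, 0.6576).
r_{14} = e_1·a_4 = -0.9864.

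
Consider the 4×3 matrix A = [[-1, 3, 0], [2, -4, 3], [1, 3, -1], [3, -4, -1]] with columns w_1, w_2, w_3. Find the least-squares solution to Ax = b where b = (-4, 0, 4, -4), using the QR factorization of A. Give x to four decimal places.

x = (0.5348, 0.6571, 0.5599)

w_1 = (-1, 2, 1, 3); ‖w_1‖ = 3.8730, so q_1 = (-0.2582, 0.5164, 0.2582, 0.7746).
q_1·w_2 = (-0.2582)·3 + 0.5164·(-4) + 0.2582·3 + 0.7746·(-4) = -5.1640.
u_2 = w_2 + 5.1640·q_1 = (1.6667, -1.3333, 4.3333, 0.0000).
‖u_2‖ = 4.8305, so q_2 = (0.3450, -0.2760, 0.8971, 0.0000).
q_1·w_3 = (-0.2582)·0 + 0.5164·3 + 0.2582·(-1) + 0.7746·(-1) = 0.5164; q_2·w_3 = 0.3450·0 + (-0.2760)·3 + 0.8971·(-1) + 0.0000·(-1) = -1.7252.
u_3 = w_3 − 0.5164·q_1 + 1.7252·q_2 = (0.7286, 2.2571, 0.4143, -1.4000).
‖u_3‖ = 2.7852, so q_3 = (0.2616, 0.8104, 0.1487, -0.5027).
Qᵀb = (-1.0328, 2.2082, 1.5593).
Back-substitute: x_3 = 1.5593/2.7852 = 0.5599.
x_2 = (2.2082 + 1.7252·0.5599)/4.8305 = 0.6571.
x_1 = (-1.0328 + 5.1640·0.6571 − 0.5164·0.5599)/3.8730 = 0.5348.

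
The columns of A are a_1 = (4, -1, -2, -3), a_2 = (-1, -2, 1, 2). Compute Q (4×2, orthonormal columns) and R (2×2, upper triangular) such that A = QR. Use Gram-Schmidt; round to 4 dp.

Q = [[0.7303, 0.1291], [-0.1826, -0.9037], [-0.3651, 0.1291], [-0.5477, 0.3873]], R = [[5.4772, -1.8257], [0.0000, 2.5820]]

q_1 = a_1/‖a_1‖ = (4, -1, -2, -3)/5.4772 = (0.7303, -0.1826, -0.3651, -0.5477).
r_{12} = q_1·a_2 = -1.8257.
u_2 = a_2 + 1.8257·q_1 = (0.3333, -2.3333, 0.3333, 1.0000).
‖u_2‖ = 2.5820, so q_2 = (0.1291, -0.9037, 0.1291, 0.3873).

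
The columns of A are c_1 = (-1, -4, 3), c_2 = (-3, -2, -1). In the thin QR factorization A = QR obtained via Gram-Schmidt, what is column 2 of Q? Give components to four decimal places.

c_1 = (-1, -4, 3); ‖c_1‖ = 5.0990, so e_1 = (-0.1961, -0.7845, 0.5883).
e_1·c_2 = (-0.1961)·(-3) + (-0.7845)·(-2) + 0.5883·(-1) = 1.5689.
u_2 = c_2 − 1.5689·e_1 = (-2.6923, -0.7692, -1.9231).
‖u_2‖ = 3.3968, so e_2 = (-0.7926, -0.2265, -0.5661).

e_2 = (-0.7926, -0.2265, -0.5661)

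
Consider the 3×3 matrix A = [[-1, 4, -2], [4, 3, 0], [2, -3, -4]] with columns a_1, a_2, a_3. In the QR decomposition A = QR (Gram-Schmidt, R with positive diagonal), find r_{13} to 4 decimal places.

r_{13} = -1.3093

a_1 = (-1, 4, 2); ‖a_1‖ = 4.5826, so e_1 = (-0.2182, 0.8729, 0.4364).
r_{13} = e_1·a_3 = -1.3093.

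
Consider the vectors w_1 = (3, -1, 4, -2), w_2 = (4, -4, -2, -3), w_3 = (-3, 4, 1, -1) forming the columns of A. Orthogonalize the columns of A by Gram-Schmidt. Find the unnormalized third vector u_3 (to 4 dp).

u_3 = (-0.6958, 1.5867, -0.4523, -2.7418)

q_1 = w_1/‖w_1‖ = (3, -1, 4, -2)/5.4772 = (0.5477, -0.1826, 0.7303, -0.3651).
r_{12} = q_1·w_2 = 2.5560.
u_2 = w_2 − 2.5560·q_1 = (2.6000, -3.5333, -3.8667, -2.0667).
‖u_2‖ = 6.2022, so q_2 = (0.4192, -0.5697, -0.6234, -0.3332).
r_{13} = q_1·w_3 = -1.2780; r_{23} = q_2·w_3 = -3.8266.
u_3 = w_3 + 1.2780·q_1 + 3.8266·q_2 = (-0.6958, 1.5867, -0.4523, -2.7418).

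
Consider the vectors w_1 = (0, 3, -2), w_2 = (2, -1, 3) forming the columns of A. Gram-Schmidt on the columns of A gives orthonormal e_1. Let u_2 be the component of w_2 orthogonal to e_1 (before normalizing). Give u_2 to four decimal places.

u_2 = (2.0000, 1.0769, 1.6154)

e_1 = w_1/‖w_1‖ = (0, 3, -2)/3.6056 = (0.0000, 0.8321, -0.5547).
r_{12} = e_1·w_2 = -2.4962.
u_2 = w_2 + 2.4962·e_1 = (2.0000, 1.0769, 1.6154).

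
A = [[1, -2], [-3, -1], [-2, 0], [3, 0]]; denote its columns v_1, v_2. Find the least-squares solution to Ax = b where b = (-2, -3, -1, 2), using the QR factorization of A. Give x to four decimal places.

x = (0.5965, 1.2807)

v_1 = (1, -3, -2, 3); ‖v_1‖ = 4.7958, so q_1 = (0.2085, -0.6255, -0.4170, 0.6255).
q_1·v_2 = 0.2085·(-2) + (-0.6255)·(-1) + (-0.4170)·0 + 0.6255·0 = 0.2085.
u_2 = v_2 − 0.2085·q_1 = (-2.0435, -0.8696, 0.0870, -0.1304).
‖u_2‖ = 2.2263, so q_2 = (-0.9179, -0.3906, 0.0391, -0.0586).
Qᵀb = (3.1277, 2.8513).
Back-substitute: x_2 = 2.8513/2.2263 = 1.2807.
x_1 = (3.1277 − 0.2085·1.2807)/4.7958 = 0.5965.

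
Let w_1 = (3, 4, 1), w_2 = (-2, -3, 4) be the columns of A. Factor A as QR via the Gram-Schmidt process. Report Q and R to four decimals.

Q = [[0.5883, -0.0830], [0.7845, -0.1826], [0.1961, 0.9797]], R = [[5.0990, -2.7456], [0.0000, 4.6327]]

e_1 = w_1/‖w_1‖ = (3, 4, 1)/5.0990 = (0.5883, 0.7845, 0.1961).
r_{12} = e_1·w_2 = -2.7456.
u_2 = w_2 + 2.7456·e_1 = (-0.3846, -0.8462, 4.5385).
‖u_2‖ = 4.6327, so e_2 = (-0.0830, -0.1826, 0.9797).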